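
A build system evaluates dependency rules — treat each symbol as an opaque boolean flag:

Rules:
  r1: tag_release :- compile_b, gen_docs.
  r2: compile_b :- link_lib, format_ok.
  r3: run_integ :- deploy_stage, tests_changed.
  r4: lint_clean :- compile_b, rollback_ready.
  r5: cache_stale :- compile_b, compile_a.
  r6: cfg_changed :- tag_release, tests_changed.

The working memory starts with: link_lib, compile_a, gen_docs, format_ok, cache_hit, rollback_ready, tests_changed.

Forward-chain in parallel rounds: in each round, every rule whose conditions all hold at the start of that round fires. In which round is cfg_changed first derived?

Round 1: r2 [compile_b :- link_lib, format_ok.]. Adds compile_b.
Round 2: r1 [tag_release :- compile_b, gen_docs.]; r4 [lint_clean :- compile_b, rollback_ready.]; r5 [cache_stale :- compile_b, compile_a.]. Adds tag_release, lint_clean, cache_stale.
Round 3: r6 [cfg_changed :- tag_release, tests_changed.]. Adds cfg_changed.
cfg_changed first appears in round 3.

3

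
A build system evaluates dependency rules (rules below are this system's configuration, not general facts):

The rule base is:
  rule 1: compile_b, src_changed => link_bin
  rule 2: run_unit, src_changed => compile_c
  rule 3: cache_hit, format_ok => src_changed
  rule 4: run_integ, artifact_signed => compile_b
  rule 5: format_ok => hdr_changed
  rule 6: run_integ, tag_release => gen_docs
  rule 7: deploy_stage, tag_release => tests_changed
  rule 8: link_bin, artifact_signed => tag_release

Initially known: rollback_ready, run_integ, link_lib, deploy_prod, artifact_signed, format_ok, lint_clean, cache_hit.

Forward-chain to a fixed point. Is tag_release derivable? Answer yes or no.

yes

Round 1: rule 3 [cache_hit, format_ok => src_changed]; rule 4 [run_integ, artifact_signed => compile_b]; rule 5 [format_ok => hdr_changed]. New: src_changed, compile_b, hdr_changed.
Round 2: rule 1 [compile_b, src_changed => link_bin]. New: link_bin.
Round 3: rule 8 [link_bin, artifact_signed => tag_release]. New: tag_release.
Round 4: rule 6 [run_integ, tag_release => gen_docs]. New: gen_docs.
tag_release appears in round 3, so it is derivable.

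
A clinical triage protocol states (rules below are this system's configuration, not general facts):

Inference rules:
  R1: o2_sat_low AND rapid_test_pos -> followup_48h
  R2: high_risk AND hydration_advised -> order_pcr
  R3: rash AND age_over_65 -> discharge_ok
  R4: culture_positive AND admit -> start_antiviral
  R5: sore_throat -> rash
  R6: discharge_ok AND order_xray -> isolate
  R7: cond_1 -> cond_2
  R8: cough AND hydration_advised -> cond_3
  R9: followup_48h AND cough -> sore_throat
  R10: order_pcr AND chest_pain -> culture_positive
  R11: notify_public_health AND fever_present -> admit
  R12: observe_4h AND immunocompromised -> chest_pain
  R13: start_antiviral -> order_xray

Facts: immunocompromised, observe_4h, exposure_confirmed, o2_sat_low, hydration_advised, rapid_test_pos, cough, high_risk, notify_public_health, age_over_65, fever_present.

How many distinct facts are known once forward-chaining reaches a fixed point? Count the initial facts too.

23

Round 1 — R1, R2, R8, R11, R12, derive followup_48h, order_pcr, cond_3, admit, chest_pain.
Round 2 — R9, R10, derive sore_throat, culture_positive.
Round 3 — R4, R5, derive start_antiviral, rash.
Round 4 — R3, R13, derive discharge_ok, order_xray.
Round 5 — R6, derive isolate.
Closure: {admit, age_over_65, chest_pain, cond_3, cough, culture_positive, discharge_ok, exposure_confirmed, fever_present, followup_48h, high_risk, hydration_advised, immunocompromised, isolate, notify_public_health, o2_sat_low, observe_4h, order_pcr, order_xray, rapid_test_pos, rash, sore_throat, start_antiviral} — 23 facts.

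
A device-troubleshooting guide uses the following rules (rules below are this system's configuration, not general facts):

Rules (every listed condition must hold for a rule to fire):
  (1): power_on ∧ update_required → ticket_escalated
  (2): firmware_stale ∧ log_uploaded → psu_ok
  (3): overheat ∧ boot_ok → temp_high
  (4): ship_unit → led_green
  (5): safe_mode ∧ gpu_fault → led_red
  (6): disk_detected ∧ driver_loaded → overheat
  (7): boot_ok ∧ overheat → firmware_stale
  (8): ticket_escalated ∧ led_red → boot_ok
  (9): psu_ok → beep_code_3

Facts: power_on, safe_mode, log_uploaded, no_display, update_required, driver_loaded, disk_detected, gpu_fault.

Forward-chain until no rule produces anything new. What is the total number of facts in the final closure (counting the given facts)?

Round 1: (1) [power_on ∧ update_required → ticket_escalated]; (5) [safe_mode ∧ gpu_fault → led_red]; (6) [disk_detected ∧ driver_loaded → overheat]. Adds ticket_escalated, led_red, overheat.
Round 2: (8) [ticket_escalated ∧ led_red → boot_ok]. Adds boot_ok.
Round 3: (3) [overheat ∧ boot_ok → temp_high]; (7) [boot_ok ∧ overheat → firmware_stale]. Adds temp_high, firmware_stale.
Round 4: (2) [firmware_stale ∧ log_uploaded → psu_ok]. Adds psu_ok.
Round 5: (9) [psu_ok → beep_code_3]. Adds beep_code_3.
Closure: {beep_code_3, boot_ok, disk_detected, driver_loaded, firmware_stale, gpu_fault, led_red, log_uploaded, no_display, overheat, power_on, psu_ok, safe_mode, temp_high, ticket_escalated, update_required} — 16 facts.

16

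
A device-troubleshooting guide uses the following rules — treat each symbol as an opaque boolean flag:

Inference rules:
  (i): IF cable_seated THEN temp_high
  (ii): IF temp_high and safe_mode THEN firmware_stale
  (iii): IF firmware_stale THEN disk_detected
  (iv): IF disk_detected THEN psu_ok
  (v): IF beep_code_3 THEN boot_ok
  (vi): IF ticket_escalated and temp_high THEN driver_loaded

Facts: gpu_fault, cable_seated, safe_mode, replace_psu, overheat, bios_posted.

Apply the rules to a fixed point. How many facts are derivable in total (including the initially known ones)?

10

[1] (i) [IF cable_seated THEN temp_high]. ⇒ new: temp_high.
[2] (ii) [IF temp_high and safe_mode THEN firmware_stale]. ⇒ new: firmware_stale.
[3] (iii) [IF firmware_stale THEN disk_detected]. ⇒ new: disk_detected.
[4] (iv) [IF disk_detected THEN psu_ok]. ⇒ new: psu_ok.
Closure: {bios_posted, cable_seated, disk_detected, firmware_stale, gpu_fault, overheat, psu_ok, replace_psu, safe_mode, temp_high} — 10 facts.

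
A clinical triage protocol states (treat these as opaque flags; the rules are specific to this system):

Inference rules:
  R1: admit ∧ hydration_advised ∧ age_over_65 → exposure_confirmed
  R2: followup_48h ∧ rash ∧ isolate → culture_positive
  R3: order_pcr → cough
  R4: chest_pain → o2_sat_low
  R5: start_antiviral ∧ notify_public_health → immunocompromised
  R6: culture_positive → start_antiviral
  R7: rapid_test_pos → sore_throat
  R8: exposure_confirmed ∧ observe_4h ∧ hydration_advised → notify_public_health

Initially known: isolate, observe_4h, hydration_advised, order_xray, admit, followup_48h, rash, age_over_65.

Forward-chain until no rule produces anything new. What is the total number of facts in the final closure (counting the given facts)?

Round 1: R1 [admit ∧ hydration_advised ∧ age_over_65 → exposure_confirmed]; R2 [followup_48h ∧ rash ∧ isolate → culture_positive]. New: exposure_confirmed, culture_positive.
Round 2: R6 [culture_positive → start_antiviral]; R8 [exposure_confirmed ∧ observe_4h ∧ hydration_advised → notify_public_health]. New: start_antiviral, notify_public_health.
Round 3: R5 [start_antiviral ∧ notify_public_health → immunocompromised]. New: immunocompromised.
Closure: {admit, age_over_65, culture_positive, exposure_confirmed, followup_48h, hydration_advised, immunocompromised, isolate, notify_public_health, observe_4h, order_xray, rash, start_antiviral} — 13 facts.

13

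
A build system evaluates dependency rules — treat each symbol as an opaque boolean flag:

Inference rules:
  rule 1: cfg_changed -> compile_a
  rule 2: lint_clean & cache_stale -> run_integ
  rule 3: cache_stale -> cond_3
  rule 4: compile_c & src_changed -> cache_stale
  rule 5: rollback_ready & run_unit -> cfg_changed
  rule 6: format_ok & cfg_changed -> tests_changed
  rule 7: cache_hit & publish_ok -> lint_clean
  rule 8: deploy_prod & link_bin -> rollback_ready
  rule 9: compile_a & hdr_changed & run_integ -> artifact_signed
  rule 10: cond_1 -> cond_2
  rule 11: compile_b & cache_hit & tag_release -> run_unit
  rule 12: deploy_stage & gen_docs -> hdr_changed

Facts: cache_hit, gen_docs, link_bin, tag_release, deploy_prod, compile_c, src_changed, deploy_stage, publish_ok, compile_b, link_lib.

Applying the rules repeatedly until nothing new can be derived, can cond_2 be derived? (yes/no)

no

Round 1 — rule 4, rule 7, rule 8, rule 11, rule 12, derive cache_stale, lint_clean, rollback_ready, run_unit, hdr_changed.
Round 2 — rule 2, rule 3, rule 5, derive run_integ, cond_3, cfg_changed.
Round 3 — rule 1, derive compile_a.
Round 4 — rule 9, derive artifact_signed.
Fixed point reached. cond_2 is concluded only by rule 10; rule 10 needs cond_1 (never derived).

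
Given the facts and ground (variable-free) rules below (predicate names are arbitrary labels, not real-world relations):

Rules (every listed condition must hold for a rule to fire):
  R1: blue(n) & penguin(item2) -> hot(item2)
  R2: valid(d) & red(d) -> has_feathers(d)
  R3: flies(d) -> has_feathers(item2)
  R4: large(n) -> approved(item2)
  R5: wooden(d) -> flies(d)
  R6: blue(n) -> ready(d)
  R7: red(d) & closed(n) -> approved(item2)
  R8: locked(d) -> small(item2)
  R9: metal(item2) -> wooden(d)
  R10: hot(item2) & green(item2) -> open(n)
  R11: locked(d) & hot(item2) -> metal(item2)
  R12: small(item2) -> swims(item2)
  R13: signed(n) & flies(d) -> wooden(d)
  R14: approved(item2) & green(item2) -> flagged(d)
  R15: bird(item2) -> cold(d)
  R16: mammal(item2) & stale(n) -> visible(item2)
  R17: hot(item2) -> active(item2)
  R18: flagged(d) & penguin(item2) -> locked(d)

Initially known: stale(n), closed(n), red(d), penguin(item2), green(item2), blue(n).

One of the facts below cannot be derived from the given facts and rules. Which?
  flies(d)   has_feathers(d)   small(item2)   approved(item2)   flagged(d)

[1] R1 [blue(n) & penguin(item2) -> hot(item2)]; R6 [blue(n) -> ready(d)]; R7 [red(d) & closed(n) -> approved(item2)]. ⇒ new: hot(item2), ready(d), approved(item2).
[2] R10 [hot(item2) & green(item2) -> open(n)]; R14 [approved(item2) & green(item2) -> flagged(d)]; R17 [hot(item2) -> active(item2)]. ⇒ new: open(n), flagged(d), active(item2).
[3] R18 [flagged(d) & penguin(item2) -> locked(d)]. ⇒ new: locked(d).
[4] R8 [locked(d) -> small(item2)]; R11 [locked(d) & hot(item2) -> metal(item2)]. ⇒ new: small(item2), metal(item2).
[5] R9 [metal(item2) -> wooden(d)]; R12 [small(item2) -> swims(item2)]. ⇒ new: wooden(d), swims(item2).
[6] R5 [wooden(d) -> flies(d)]. ⇒ new: flies(d).
[7] R3 [flies(d) -> has_feathers(item2)]. ⇒ new: has_feathers(item2).
Derived: flagged(d) (round 2), small(item2) (round 4), approved(item2) (round 1), flies(d) (round 6). has_feathers(d) never appears in any round.

has_feathers(d)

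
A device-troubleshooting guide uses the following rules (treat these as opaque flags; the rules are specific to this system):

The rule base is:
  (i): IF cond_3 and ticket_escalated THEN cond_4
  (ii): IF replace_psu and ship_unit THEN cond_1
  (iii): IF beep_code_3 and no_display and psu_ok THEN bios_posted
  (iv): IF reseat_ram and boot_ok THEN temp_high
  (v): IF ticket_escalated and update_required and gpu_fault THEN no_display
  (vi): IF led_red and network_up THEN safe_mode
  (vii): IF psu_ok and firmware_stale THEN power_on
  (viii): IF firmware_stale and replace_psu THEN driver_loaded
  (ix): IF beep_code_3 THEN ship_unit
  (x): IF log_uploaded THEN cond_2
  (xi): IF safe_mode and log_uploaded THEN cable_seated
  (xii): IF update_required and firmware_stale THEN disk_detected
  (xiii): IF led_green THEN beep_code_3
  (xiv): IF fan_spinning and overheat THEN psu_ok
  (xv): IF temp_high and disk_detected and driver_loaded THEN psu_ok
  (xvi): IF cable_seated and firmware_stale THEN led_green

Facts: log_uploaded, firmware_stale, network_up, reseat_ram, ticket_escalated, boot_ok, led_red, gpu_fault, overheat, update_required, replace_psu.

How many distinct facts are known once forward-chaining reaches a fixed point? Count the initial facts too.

25

Round 1 fires (iv), (v), (vi), (viii), (x), (xii), giving temp_high, no_display, safe_mode, driver_loaded, cond_2, disk_detected.
Round 2 fires (xi), (xv), giving cable_seated, psu_ok.
Round 3 fires (vii), (xvi), giving power_on, led_green.
Round 4 fires (xiii), giving beep_code_3.
Round 5 fires (iii), (ix), giving bios_posted, ship_unit.
Round 6 fires (ii), giving cond_1.
Closure: {beep_code_3, bios_posted, boot_ok, cable_seated, cond_1, cond_2, disk_detected, driver_loaded, firmware_stale, gpu_fault, led_green, led_red, log_uploaded, network_up, no_display, overheat, power_on, psu_ok, replace_psu, reseat_ram, safe_mode, ship_unit, temp_high, ticket_escalated, update_required} — 25 facts.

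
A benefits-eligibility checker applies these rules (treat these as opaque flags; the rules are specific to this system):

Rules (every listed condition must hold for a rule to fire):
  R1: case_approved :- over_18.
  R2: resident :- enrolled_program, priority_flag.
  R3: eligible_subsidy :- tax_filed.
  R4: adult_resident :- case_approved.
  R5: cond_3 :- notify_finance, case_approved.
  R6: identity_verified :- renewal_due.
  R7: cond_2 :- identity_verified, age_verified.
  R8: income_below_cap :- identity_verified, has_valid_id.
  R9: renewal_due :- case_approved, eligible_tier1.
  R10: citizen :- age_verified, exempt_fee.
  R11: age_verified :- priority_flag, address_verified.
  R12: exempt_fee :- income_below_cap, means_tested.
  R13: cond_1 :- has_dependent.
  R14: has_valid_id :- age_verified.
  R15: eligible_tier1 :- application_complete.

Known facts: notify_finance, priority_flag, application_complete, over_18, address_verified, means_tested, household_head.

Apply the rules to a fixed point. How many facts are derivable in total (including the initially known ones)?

19

Round 1: R1 [case_approved :- over_18.]; R11 [age_verified :- priority_flag, address_verified.]; R15 [eligible_tier1 :- application_complete.]. New: case_approved, age_verified, eligible_tier1.
Round 2: R4 [adult_resident :- case_approved.]; R5 [cond_3 :- notify_finance, case_approved.]; R9 [renewal_due :- case_approved, eligible_tier1.]; R14 [has_valid_id :- age_verified.]. New: adult_resident, cond_3, renewal_due, has_valid_id.
Round 3: R6 [identity_verified :- renewal_due.]. New: identity_verified.
Round 4: R7 [cond_2 :- identity_verified, age_verified.]; R8 [income_below_cap :- identity_verified, has_valid_id.]. New: cond_2, income_below_cap.
Round 5: R12 [exempt_fee :- income_below_cap, means_tested.]. New: exempt_fee.
Round 6: R10 [citizen :- age_verified, exempt_fee.]. New: citizen.
Closure: {address_verified, adult_resident, age_verified, application_complete, case_approved, citizen, cond_2, cond_3, eligible_tier1, exempt_fee, has_valid_id, household_head, identity_verified, income_below_cap, means_tested, notify_finance, over_18, priority_flag, renewal_due} — 19 facts.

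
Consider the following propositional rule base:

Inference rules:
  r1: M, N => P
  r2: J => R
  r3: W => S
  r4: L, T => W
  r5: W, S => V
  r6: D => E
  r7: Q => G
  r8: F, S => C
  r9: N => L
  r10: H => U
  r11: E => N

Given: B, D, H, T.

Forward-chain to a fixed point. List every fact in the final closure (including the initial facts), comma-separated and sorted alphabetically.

B, D, E, H, L, N, S, T, U, V, W

Round 1: r6 [D => E]; r10 [H => U]. New: E, U.
Round 2: r11 [E => N]. New: N.
Round 3: r9 [N => L]. New: L.
Round 4: r4 [L, T => W]. New: W.
Round 5: r3 [W => S]. New: S.
Round 6: r5 [W, S => V]. New: V.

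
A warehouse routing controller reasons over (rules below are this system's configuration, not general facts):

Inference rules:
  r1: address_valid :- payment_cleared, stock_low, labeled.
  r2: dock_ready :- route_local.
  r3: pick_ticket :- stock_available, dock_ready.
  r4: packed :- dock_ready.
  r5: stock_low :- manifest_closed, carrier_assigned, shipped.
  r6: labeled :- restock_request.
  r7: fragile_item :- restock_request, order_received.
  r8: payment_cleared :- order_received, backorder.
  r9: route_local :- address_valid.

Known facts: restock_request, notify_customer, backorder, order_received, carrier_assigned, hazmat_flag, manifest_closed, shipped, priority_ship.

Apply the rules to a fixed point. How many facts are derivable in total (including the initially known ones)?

Round 1 fires r5, r6, r7, r8, giving stock_low, labeled, fragile_item, payment_cleared.
Round 2 fires r1, giving address_valid.
Round 3 fires r9, giving route_local.
Round 4 fires r2, giving dock_ready.
Round 5 fires r4, giving packed.
Closure: {address_valid, backorder, carrier_assigned, dock_ready, fragile_item, hazmat_flag, labeled, manifest_closed, notify_customer, order_received, packed, payment_cleared, priority_ship, restock_request, route_local, shipped, stock_low} — 17 facts.

17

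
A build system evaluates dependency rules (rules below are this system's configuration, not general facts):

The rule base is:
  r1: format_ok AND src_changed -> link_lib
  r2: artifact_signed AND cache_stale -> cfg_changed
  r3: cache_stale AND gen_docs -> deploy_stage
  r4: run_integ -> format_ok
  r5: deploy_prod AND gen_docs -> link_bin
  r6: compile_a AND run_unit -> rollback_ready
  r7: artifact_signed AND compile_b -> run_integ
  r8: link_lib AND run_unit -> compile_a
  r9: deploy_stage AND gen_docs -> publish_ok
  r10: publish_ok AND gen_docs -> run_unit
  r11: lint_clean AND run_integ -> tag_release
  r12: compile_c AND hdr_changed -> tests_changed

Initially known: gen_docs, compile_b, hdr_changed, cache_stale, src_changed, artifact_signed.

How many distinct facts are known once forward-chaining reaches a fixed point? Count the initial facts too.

Round 1: r2 [artifact_signed AND cache_stale -> cfg_changed]; r3 [cache_stale AND gen_docs -> deploy_stage]; r7 [artifact_signed AND compile_b -> run_integ]. Adds cfg_changed, deploy_stage, run_integ.
Round 2: r4 [run_integ -> format_ok]; r9 [deploy_stage AND gen_docs -> publish_ok]. Adds format_ok, publish_ok.
Round 3: r1 [format_ok AND src_changed -> link_lib]; r10 [publish_ok AND gen_docs -> run_unit]. Adds link_lib, run_unit.
Round 4: r8 [link_lib AND run_unit -> compile_a]. Adds compile_a.
Round 5: r6 [compile_a AND run_unit -> rollback_ready]. Adds rollback_ready.
Closure: {artifact_signed, cache_stale, cfg_changed, compile_a, compile_b, deploy_stage, format_ok, gen_docs, hdr_changed, link_lib, publish_ok, rollback_ready, run_integ, run_unit, src_changed} — 15 facts.

15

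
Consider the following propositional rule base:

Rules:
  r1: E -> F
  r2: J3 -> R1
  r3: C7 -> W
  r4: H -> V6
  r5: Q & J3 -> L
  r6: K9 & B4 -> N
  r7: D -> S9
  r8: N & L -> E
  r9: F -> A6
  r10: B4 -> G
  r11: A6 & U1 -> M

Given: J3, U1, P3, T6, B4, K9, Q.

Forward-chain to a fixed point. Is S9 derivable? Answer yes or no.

no

Round 1: r2 [J3 -> R1]; r5 [Q & J3 -> L]; r6 [K9 & B4 -> N]; r10 [B4 -> G]. New: R1, L, N, G.
Round 2: r8 [N & L -> E]. New: E.
Round 3: r1 [E -> F]. New: F.
Round 4: r9 [F -> A6]. New: A6.
Round 5: r11 [A6 & U1 -> M]. New: M.
Fixed point reached. S9 is concluded only by r7; r7 needs D (never derived).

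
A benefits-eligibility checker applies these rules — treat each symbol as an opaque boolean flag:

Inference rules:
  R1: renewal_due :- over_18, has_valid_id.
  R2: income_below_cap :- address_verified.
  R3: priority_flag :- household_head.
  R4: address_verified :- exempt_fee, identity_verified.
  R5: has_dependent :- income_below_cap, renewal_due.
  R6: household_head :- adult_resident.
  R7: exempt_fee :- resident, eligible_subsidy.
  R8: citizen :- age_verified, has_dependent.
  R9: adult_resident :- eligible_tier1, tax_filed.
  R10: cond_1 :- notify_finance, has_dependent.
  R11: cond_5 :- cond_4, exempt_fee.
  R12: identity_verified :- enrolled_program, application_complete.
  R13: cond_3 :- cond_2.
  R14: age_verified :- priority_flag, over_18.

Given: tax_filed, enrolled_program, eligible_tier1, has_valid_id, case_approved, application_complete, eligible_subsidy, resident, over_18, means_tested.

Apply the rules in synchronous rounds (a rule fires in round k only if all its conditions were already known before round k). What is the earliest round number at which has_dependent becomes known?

4

Round 1: R1 [renewal_due :- over_18, has_valid_id.]; R7 [exempt_fee :- resident, eligible_subsidy.]; R9 [adult_resident :- eligible_tier1, tax_filed.]; R12 [identity_verified :- enrolled_program, application_complete.]. New: renewal_due, exempt_fee, adult_resident, identity_verified.
Round 2: R4 [address_verified :- exempt_fee, identity_verified.]; R6 [household_head :- adult_resident.]. New: address_verified, household_head.
Round 3: R2 [income_below_cap :- address_verified.]; R3 [priority_flag :- household_head.]. New: income_below_cap, priority_flag.
Round 4: R5 [has_dependent :- income_below_cap, renewal_due.]; R14 [age_verified :- priority_flag, over_18.]. New: has_dependent, age_verified.
has_dependent first appears in round 4.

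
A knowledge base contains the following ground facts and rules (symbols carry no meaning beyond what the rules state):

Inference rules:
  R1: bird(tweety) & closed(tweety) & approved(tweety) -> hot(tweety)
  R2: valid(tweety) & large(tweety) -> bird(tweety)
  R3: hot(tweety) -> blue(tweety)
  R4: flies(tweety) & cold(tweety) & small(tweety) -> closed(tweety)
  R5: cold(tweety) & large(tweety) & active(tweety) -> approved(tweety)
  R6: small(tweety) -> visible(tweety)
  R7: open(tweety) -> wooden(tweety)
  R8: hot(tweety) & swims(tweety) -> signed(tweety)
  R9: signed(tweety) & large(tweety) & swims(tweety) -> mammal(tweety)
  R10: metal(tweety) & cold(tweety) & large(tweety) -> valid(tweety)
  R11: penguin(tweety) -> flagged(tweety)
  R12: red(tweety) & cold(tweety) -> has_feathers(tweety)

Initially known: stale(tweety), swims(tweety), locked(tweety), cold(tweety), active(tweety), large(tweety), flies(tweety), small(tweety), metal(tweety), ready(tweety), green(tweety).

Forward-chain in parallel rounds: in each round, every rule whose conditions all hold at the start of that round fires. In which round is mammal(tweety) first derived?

5

Round 1: R4 [flies(tweety) & cold(tweety) & small(tweety) -> closed(tweety)]; R5 [cold(tweety) & large(tweety) & active(tweety) -> approved(tweety)]; R6 [small(tweety) -> visible(tweety)]; R10 [metal(tweety) & cold(tweety) & large(tweety) -> valid(tweety)]. Adds closed(tweety), approved(tweety), visible(tweety), valid(tweety).
Round 2: R2 [valid(tweety) & large(tweety) -> bird(tweety)]. Adds bird(tweety).
Round 3: R1 [bird(tweety) & closed(tweety) & approved(tweety) -> hot(tweety)]. Adds hot(tweety).
Round 4: R3 [hot(tweety) -> blue(tweety)]; R8 [hot(tweety) & swims(tweety) -> signed(tweety)]. Adds blue(tweety), signed(tweety).
Round 5: R9 [signed(tweety) & large(tweety) & swims(tweety) -> mammal(tweety)]. Adds mammal(tweety).
mammal(tweety) first appears in round 5.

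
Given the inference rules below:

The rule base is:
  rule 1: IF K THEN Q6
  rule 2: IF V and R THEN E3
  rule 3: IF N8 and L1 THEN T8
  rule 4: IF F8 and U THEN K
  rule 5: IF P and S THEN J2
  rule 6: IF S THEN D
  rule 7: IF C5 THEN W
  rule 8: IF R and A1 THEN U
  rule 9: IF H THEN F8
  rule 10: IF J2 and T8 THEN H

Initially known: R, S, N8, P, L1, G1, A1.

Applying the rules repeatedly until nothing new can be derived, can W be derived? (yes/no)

no

Round 1 — rule 3, rule 5, rule 6, rule 8, derive T8, J2, D, U.
Round 2 — rule 10, derive H.
Round 3 — rule 9, derive F8.
Round 4 — rule 4, derive K.
Round 5 — rule 1, derive Q6.
Fixed point reached. W is concluded only by rule 7; rule 7 needs C5 (never derived).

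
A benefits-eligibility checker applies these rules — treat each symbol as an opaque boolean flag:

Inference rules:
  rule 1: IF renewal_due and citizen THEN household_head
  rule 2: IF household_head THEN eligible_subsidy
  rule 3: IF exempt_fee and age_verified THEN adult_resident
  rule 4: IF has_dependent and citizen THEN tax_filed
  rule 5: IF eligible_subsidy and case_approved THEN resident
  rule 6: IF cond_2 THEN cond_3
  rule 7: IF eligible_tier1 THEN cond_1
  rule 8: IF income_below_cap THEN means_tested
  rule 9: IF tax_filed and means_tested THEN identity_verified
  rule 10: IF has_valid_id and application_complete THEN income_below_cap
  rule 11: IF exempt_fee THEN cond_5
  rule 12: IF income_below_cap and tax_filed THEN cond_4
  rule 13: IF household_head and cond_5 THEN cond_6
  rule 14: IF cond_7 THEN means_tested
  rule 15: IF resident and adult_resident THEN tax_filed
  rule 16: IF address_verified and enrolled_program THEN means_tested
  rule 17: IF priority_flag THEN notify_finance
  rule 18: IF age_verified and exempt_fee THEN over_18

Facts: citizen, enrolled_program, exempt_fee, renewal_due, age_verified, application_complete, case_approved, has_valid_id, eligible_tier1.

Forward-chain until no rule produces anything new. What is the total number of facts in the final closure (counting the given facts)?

Round 1 fires rule 1, rule 3, rule 7, rule 10, rule 11, rule 18, giving household_head, adult_resident, cond_1, income_below_cap, cond_5, over_18.
Round 2 fires rule 2, rule 8, rule 13, giving eligible_subsidy, means_tested, cond_6.
Round 3 fires rule 5, giving resident.
Round 4 fires rule 15, giving tax_filed.
Round 5 fires rule 9, rule 12, giving identity_verified, cond_4.
Closure: {adult_resident, age_verified, application_complete, case_approved, citizen, cond_1, cond_4, cond_5, cond_6, eligible_subsidy, eligible_tier1, enrolled_program, exempt_fee, has_valid_id, household_head, identity_verified, income_below_cap, means_tested, over_18, renewal_due, resident, tax_filed} — 22 facts.

22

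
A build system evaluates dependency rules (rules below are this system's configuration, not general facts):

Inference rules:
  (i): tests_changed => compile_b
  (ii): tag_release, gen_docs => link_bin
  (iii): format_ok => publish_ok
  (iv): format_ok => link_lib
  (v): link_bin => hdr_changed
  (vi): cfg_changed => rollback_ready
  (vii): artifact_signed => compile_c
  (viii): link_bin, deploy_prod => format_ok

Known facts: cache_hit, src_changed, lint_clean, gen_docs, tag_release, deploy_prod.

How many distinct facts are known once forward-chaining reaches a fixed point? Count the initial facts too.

[1] (ii) [tag_release, gen_docs => link_bin]. ⇒ new: link_bin.
[2] (v) [link_bin => hdr_changed]; (viii) [link_bin, deploy_prod => format_ok]. ⇒ new: hdr_changed, format_ok.
[3] (iii) [format_ok => publish_ok]; (iv) [format_ok => link_lib]. ⇒ new: publish_ok, link_lib.
Closure: {cache_hit, deploy_prod, format_ok, gen_docs, hdr_changed, link_bin, link_lib, lint_clean, publish_ok, src_changed, tag_release} — 11 facts.

11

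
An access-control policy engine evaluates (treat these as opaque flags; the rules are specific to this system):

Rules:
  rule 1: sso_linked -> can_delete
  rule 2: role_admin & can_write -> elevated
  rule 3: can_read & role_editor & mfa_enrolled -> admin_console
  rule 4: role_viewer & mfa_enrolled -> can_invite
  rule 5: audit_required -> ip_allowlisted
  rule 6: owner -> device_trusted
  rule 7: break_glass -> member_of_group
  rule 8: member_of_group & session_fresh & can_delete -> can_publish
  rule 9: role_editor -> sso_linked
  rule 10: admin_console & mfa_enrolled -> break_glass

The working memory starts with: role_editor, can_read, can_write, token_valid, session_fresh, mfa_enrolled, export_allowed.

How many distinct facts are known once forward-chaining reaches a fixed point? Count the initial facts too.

[1] rule 3 [can_read & role_editor & mfa_enrolled -> admin_console]; rule 9 [role_editor -> sso_linked]. ⇒ new: admin_console, sso_linked.
[2] rule 1 [sso_linked -> can_delete]; rule 10 [admin_console & mfa_enrolled -> break_glass]. ⇒ new: can_delete, break_glass.
[3] rule 7 [break_glass -> member_of_group]. ⇒ new: member_of_group.
[4] rule 8 [member_of_group & session_fresh & can_delete -> can_publish]. ⇒ new: can_publish.
Closure: {admin_console, break_glass, can_delete, can_publish, can_read, can_write, export_allowed, member_of_group, mfa_enrolled, role_editor, session_fresh, sso_linked, token_valid} — 13 facts.

13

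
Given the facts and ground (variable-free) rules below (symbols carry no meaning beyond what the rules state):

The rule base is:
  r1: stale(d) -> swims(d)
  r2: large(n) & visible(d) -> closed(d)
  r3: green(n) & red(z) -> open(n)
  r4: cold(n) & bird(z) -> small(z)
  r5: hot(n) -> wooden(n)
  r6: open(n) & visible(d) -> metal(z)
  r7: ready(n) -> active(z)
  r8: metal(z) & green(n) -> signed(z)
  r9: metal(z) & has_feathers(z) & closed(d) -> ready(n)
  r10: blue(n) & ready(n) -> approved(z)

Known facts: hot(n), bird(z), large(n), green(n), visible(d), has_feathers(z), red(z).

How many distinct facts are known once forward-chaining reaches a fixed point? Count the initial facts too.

Round 1 fires r2, r3, r5, giving closed(d), open(n), wooden(n).
Round 2 fires r6, giving metal(z).
Round 3 fires r8, r9, giving signed(z), ready(n).
Round 4 fires r7, giving active(z).
Closure: {active(z), bird(z), closed(d), green(n), has_feathers(z), hot(n), large(n), metal(z), open(n), ready(n), red(z), signed(z), visible(d), wooden(n)} — 14 facts.

14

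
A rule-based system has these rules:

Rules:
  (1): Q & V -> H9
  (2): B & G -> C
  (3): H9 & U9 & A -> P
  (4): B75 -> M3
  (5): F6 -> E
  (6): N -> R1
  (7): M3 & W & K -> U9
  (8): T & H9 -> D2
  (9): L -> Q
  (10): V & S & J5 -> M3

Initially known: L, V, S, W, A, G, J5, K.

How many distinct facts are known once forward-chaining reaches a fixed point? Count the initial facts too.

[1] (9) [L -> Q]; (10) [V & S & J5 -> M3]. ⇒ new: Q, M3.
[2] (1) [Q & V -> H9]; (7) [M3 & W & K -> U9]. ⇒ new: H9, U9.
[3] (3) [H9 & U9 & A -> P]. ⇒ new: P.
Closure: {A, G, H9, J5, K, L, M3, P, Q, S, U9, V, W} — 13 facts.

13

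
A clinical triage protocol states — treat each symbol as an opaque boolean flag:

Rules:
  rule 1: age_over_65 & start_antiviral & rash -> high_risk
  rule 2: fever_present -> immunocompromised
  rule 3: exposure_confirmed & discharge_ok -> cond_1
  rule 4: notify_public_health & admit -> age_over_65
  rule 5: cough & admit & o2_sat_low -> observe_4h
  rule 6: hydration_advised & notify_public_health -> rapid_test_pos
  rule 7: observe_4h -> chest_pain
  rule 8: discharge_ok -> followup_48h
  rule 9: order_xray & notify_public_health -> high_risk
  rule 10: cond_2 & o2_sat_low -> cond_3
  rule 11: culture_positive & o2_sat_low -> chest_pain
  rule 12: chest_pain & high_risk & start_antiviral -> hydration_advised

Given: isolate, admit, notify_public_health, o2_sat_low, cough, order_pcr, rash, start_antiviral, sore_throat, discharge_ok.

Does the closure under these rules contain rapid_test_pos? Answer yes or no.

yes

Round 1 fires rule 4, rule 5, rule 8, giving age_over_65, observe_4h, followup_48h.
Round 2 fires rule 1, rule 7, giving high_risk, chest_pain.
Round 3 fires rule 12, giving hydration_advised.
Round 4 fires rule 6, giving rapid_test_pos.
rapid_test_pos appears in round 4, so it is derivable.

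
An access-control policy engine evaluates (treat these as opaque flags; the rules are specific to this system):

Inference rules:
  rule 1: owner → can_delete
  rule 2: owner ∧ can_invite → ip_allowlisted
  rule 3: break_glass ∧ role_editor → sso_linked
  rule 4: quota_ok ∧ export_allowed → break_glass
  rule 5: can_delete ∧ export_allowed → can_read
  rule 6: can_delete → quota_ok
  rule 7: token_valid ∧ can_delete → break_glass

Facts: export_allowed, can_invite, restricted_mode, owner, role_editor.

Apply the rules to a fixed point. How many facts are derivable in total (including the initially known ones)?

Round 1: rule 1 [owner → can_delete]; rule 2 [owner ∧ can_invite → ip_allowlisted]. New: can_delete, ip_allowlisted.
Round 2: rule 5 [can_delete ∧ export_allowed → can_read]; rule 6 [can_delete → quota_ok]. New: can_read, quota_ok.
Round 3: rule 4 [quota_ok ∧ export_allowed → break_glass]. New: break_glass.
Round 4: rule 3 [break_glass ∧ role_editor → sso_linked]. New: sso_linked.
Closure: {break_glass, can_delete, can_invite, can_read, export_allowed, ip_allowlisted, owner, quota_ok, restricted_mode, role_editor, sso_linked} — 11 facts.

11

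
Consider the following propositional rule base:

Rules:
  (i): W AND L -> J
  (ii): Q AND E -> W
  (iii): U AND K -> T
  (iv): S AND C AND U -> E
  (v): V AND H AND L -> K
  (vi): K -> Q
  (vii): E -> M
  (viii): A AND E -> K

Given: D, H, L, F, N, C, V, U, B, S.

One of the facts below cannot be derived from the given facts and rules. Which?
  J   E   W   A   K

A

Round 1 fires (iv), (v), giving E, K.
Round 2 fires (iii), (vi), (vii), giving T, Q, M.
Round 3 fires (ii), giving W.
Round 4 fires (i), giving J.
Derived: K (round 1), E (round 1), J (round 4), W (round 3). A never appears in any round.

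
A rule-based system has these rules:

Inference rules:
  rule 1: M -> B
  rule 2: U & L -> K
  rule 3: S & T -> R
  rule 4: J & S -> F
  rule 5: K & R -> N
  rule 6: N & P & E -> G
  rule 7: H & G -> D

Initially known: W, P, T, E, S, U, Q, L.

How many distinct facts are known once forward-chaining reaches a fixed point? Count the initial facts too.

12

Round 1: rule 2 [U & L -> K]; rule 3 [S & T -> R]. Adds K, R.
Round 2: rule 5 [K & R -> N]. Adds N.
Round 3: rule 6 [N & P & E -> G]. Adds G.
Closure: {E, G, K, L, N, P, Q, R, S, T, U, W} — 12 facts.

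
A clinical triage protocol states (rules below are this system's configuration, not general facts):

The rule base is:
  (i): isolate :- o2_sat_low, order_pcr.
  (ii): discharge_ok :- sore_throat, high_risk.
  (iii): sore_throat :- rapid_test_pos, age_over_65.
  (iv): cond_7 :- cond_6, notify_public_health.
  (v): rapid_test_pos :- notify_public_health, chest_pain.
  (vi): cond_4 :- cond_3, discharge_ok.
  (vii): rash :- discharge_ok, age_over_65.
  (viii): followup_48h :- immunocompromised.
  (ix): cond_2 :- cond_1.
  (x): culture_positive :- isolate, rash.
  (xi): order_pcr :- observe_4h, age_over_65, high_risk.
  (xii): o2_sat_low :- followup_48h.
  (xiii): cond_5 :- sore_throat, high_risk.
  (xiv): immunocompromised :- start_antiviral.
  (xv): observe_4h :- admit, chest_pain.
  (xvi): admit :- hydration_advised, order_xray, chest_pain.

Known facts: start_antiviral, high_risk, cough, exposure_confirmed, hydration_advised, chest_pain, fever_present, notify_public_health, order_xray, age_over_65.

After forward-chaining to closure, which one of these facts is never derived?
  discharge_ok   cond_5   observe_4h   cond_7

cond_7

[1] (v) [rapid_test_pos :- notify_public_health, chest_pain.]; (xiv) [immunocompromised :- start_antiviral.]; (xvi) [admit :- hydration_advised, order_xray, chest_pain.]. ⇒ new: rapid_test_pos, immunocompromised, admit.
[2] (iii) [sore_throat :- rapid_test_pos, age_over_65.]; (viii) [followup_48h :- immunocompromised.]; (xv) [observe_4h :- admit, chest_pain.]. ⇒ new: sore_throat, followup_48h, observe_4h.
[3] (ii) [discharge_ok :- sore_throat, high_risk.]; (xi) [order_pcr :- observe_4h, age_over_65, high_risk.]; (xii) [o2_sat_low :- followup_48h.]; (xiii) [cond_5 :- sore_throat, high_risk.]. ⇒ new: discharge_ok, order_pcr, o2_sat_low, cond_5.
[4] (i) [isolate :- o2_sat_low, order_pcr.]; (vii) [rash :- discharge_ok, age_over_65.]. ⇒ new: isolate, rash.
[5] (x) [culture_positive :- isolate, rash.]. ⇒ new: culture_positive.
Derived: cond_5 (round 3), discharge_ok (round 3), observe_4h (round 2). cond_7 never appears in any round.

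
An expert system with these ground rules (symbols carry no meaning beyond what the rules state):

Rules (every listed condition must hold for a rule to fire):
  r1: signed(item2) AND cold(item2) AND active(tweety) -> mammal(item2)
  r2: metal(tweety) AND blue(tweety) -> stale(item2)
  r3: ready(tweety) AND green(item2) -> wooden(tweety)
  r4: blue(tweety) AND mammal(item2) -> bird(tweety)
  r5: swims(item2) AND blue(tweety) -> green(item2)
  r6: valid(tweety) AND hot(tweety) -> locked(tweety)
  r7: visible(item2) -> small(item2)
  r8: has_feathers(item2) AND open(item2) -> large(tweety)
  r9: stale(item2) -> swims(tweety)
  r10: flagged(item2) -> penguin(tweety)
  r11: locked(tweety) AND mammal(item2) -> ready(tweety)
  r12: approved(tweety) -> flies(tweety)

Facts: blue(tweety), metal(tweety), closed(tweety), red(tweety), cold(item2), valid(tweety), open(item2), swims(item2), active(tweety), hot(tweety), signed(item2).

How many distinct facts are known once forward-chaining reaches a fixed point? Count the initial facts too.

Round 1: r1 [signed(item2) AND cold(item2) AND active(tweety) -> mammal(item2)]; r2 [metal(tweety) AND blue(tweety) -> stale(item2)]; r5 [swims(item2) AND blue(tweety) -> green(item2)]; r6 [valid(tweety) AND hot(tweety) -> locked(tweety)]. Adds mammal(item2), stale(item2), green(item2), locked(tweety).
Round 2: r4 [blue(tweety) AND mammal(item2) -> bird(tweety)]; r9 [stale(item2) -> swims(tweety)]; r11 [locked(tweety) AND mammal(item2) -> ready(tweety)]. Adds bird(tweety), swims(tweety), ready(tweety).
Round 3: r3 [ready(tweety) AND green(item2) -> wooden(tweety)]. Adds wooden(tweety).
Closure: {active(tweety), bird(tweety), blue(tweety), closed(tweety), cold(item2), green(item2), hot(tweety), locked(tweety), mammal(item2), metal(tweety), open(item2), ready(tweety), red(tweety), signed(item2), stale(item2), swims(item2), swims(tweety), valid(tweety), wooden(tweety)} — 19 facts.

19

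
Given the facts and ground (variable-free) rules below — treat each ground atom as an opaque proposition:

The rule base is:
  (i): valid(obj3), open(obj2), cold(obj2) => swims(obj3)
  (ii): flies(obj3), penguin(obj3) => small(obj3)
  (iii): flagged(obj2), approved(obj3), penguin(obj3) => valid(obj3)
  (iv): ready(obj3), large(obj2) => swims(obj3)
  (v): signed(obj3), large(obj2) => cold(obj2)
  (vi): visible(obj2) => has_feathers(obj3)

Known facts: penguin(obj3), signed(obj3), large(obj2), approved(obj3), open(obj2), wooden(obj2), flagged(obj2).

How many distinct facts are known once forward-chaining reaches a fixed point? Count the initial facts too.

10

Round 1: (iii) [flagged(obj2), approved(obj3), penguin(obj3) => valid(obj3)]; (v) [signed(obj3), large(obj2) => cold(obj2)]. Adds valid(obj3), cold(obj2).
Round 2: (i) [valid(obj3), open(obj2), cold(obj2) => swims(obj3)]. Adds swims(obj3).
Closure: {approved(obj3), cold(obj2), flagged(obj2), large(obj2), open(obj2), penguin(obj3), signed(obj3), swims(obj3), valid(obj3), wooden(obj2)} — 10 facts.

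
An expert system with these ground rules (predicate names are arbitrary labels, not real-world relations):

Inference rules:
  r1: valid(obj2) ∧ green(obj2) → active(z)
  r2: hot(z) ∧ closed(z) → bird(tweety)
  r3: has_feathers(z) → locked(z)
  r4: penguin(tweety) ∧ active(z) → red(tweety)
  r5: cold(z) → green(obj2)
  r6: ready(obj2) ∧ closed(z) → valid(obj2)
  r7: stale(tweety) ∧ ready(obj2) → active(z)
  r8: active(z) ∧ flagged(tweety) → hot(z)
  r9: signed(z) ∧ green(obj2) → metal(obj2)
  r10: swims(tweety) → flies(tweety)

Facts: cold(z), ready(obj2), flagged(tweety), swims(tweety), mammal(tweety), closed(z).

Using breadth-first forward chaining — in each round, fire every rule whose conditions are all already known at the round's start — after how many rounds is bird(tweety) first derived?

Round 1 — r5, r6, r10, derive green(obj2), valid(obj2), flies(tweety).
Round 2 — r1, derive active(z).
Round 3 — r8, derive hot(z).
Round 4 — r2, derive bird(tweety).
bird(tweety) first appears in round 4.

4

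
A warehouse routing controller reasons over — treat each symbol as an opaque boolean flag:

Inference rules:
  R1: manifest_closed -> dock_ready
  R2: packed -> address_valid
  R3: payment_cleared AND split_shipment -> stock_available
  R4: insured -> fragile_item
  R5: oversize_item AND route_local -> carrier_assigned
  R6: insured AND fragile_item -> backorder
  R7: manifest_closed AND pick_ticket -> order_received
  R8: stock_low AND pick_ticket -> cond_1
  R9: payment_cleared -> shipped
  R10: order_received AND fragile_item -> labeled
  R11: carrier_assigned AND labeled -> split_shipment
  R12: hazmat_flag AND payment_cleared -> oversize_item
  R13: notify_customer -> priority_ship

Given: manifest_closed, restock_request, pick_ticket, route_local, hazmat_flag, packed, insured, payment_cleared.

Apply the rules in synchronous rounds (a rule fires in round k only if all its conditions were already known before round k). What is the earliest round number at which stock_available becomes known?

Round 1: R1 [manifest_closed -> dock_ready]; R2 [packed -> address_valid]; R4 [insured -> fragile_item]; R7 [manifest_closed AND pick_ticket -> order_received]; R9 [payment_cleared -> shipped]; R12 [hazmat_flag AND payment_cleared -> oversize_item]. Adds dock_ready, address_valid, fragile_item, order_received, shipped, oversize_item.
Round 2: R5 [oversize_item AND route_local -> carrier_assigned]; R6 [insured AND fragile_item -> backorder]; R10 [order_received AND fragile_item -> labeled]. Adds carrier_assigned, backorder, labeled.
Round 3: R11 [carrier_assigned AND labeled -> split_shipment]. Adds split_shipment.
Round 4: R3 [payment_cleared AND split_shipment -> stock_available]. Adds stock_available.
stock_available first appears in round 4.

4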